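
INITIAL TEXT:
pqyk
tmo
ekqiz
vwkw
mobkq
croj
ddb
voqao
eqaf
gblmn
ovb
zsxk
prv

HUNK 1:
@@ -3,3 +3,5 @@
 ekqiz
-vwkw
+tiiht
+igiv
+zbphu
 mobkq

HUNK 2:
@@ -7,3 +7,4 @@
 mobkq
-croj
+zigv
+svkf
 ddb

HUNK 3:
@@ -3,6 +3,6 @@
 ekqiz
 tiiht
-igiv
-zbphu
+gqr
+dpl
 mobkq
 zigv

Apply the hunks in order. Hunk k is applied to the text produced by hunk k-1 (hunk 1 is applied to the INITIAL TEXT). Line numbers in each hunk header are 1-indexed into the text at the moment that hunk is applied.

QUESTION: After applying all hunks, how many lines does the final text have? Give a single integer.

Answer: 16

Derivation:
Hunk 1: at line 3 remove [vwkw] add [tiiht,igiv,zbphu] -> 15 lines: pqyk tmo ekqiz tiiht igiv zbphu mobkq croj ddb voqao eqaf gblmn ovb zsxk prv
Hunk 2: at line 7 remove [croj] add [zigv,svkf] -> 16 lines: pqyk tmo ekqiz tiiht igiv zbphu mobkq zigv svkf ddb voqao eqaf gblmn ovb zsxk prv
Hunk 3: at line 3 remove [igiv,zbphu] add [gqr,dpl] -> 16 lines: pqyk tmo ekqiz tiiht gqr dpl mobkq zigv svkf ddb voqao eqaf gblmn ovb zsxk prv
Final line count: 16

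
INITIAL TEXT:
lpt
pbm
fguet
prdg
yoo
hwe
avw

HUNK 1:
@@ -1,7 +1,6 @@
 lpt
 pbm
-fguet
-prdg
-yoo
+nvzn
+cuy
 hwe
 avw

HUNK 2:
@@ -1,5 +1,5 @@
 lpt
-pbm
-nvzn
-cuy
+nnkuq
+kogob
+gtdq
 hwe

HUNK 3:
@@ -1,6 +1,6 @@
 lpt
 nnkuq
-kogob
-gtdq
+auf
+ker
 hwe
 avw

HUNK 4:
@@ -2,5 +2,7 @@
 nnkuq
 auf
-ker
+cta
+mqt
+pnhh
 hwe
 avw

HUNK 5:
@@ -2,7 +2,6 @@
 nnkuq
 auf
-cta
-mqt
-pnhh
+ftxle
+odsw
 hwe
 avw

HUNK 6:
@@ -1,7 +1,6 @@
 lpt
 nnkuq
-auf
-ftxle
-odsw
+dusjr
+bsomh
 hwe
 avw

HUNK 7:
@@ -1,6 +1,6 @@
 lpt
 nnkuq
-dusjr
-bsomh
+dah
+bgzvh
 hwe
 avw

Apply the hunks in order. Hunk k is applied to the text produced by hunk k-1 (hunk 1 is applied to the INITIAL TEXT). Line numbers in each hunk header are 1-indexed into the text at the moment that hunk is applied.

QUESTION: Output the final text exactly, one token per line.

Answer: lpt
nnkuq
dah
bgzvh
hwe
avw

Derivation:
Hunk 1: at line 1 remove [fguet,prdg,yoo] add [nvzn,cuy] -> 6 lines: lpt pbm nvzn cuy hwe avw
Hunk 2: at line 1 remove [pbm,nvzn,cuy] add [nnkuq,kogob,gtdq] -> 6 lines: lpt nnkuq kogob gtdq hwe avw
Hunk 3: at line 1 remove [kogob,gtdq] add [auf,ker] -> 6 lines: lpt nnkuq auf ker hwe avw
Hunk 4: at line 2 remove [ker] add [cta,mqt,pnhh] -> 8 lines: lpt nnkuq auf cta mqt pnhh hwe avw
Hunk 5: at line 2 remove [cta,mqt,pnhh] add [ftxle,odsw] -> 7 lines: lpt nnkuq auf ftxle odsw hwe avw
Hunk 6: at line 1 remove [auf,ftxle,odsw] add [dusjr,bsomh] -> 6 lines: lpt nnkuq dusjr bsomh hwe avw
Hunk 7: at line 1 remove [dusjr,bsomh] add [dah,bgzvh] -> 6 lines: lpt nnkuq dah bgzvh hwe avw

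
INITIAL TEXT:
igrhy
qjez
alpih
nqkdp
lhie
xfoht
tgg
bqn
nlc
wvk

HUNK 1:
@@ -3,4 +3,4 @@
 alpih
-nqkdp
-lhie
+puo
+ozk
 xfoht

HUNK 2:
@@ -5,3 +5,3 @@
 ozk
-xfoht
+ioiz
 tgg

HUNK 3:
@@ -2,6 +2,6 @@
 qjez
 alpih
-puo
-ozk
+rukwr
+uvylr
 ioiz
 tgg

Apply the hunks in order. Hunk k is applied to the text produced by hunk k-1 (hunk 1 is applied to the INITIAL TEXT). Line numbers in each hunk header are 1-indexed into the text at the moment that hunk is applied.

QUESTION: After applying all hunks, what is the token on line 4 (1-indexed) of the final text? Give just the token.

Hunk 1: at line 3 remove [nqkdp,lhie] add [puo,ozk] -> 10 lines: igrhy qjez alpih puo ozk xfoht tgg bqn nlc wvk
Hunk 2: at line 5 remove [xfoht] add [ioiz] -> 10 lines: igrhy qjez alpih puo ozk ioiz tgg bqn nlc wvk
Hunk 3: at line 2 remove [puo,ozk] add [rukwr,uvylr] -> 10 lines: igrhy qjez alpih rukwr uvylr ioiz tgg bqn nlc wvk
Final line 4: rukwr

Answer: rukwr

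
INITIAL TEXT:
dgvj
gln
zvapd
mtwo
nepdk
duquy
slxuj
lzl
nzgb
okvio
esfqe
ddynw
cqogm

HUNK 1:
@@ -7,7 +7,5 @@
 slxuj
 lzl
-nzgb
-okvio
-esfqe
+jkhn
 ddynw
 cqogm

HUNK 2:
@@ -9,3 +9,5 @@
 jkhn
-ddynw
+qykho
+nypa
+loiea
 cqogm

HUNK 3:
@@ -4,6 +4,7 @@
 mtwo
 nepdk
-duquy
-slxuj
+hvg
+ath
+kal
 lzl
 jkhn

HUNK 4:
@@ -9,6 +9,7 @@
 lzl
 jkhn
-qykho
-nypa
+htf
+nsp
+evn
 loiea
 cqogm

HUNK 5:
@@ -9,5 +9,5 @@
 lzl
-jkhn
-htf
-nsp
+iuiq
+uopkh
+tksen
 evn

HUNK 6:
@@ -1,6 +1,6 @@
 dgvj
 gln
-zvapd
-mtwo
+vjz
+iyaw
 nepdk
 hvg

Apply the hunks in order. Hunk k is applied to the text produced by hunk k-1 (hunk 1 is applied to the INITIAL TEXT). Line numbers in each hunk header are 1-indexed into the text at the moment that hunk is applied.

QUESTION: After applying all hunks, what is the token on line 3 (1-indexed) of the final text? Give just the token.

Hunk 1: at line 7 remove [nzgb,okvio,esfqe] add [jkhn] -> 11 lines: dgvj gln zvapd mtwo nepdk duquy slxuj lzl jkhn ddynw cqogm
Hunk 2: at line 9 remove [ddynw] add [qykho,nypa,loiea] -> 13 lines: dgvj gln zvapd mtwo nepdk duquy slxuj lzl jkhn qykho nypa loiea cqogm
Hunk 3: at line 4 remove [duquy,slxuj] add [hvg,ath,kal] -> 14 lines: dgvj gln zvapd mtwo nepdk hvg ath kal lzl jkhn qykho nypa loiea cqogm
Hunk 4: at line 9 remove [qykho,nypa] add [htf,nsp,evn] -> 15 lines: dgvj gln zvapd mtwo nepdk hvg ath kal lzl jkhn htf nsp evn loiea cqogm
Hunk 5: at line 9 remove [jkhn,htf,nsp] add [iuiq,uopkh,tksen] -> 15 lines: dgvj gln zvapd mtwo nepdk hvg ath kal lzl iuiq uopkh tksen evn loiea cqogm
Hunk 6: at line 1 remove [zvapd,mtwo] add [vjz,iyaw] -> 15 lines: dgvj gln vjz iyaw nepdk hvg ath kal lzl iuiq uopkh tksen evn loiea cqogm
Final line 3: vjz

Answer: vjz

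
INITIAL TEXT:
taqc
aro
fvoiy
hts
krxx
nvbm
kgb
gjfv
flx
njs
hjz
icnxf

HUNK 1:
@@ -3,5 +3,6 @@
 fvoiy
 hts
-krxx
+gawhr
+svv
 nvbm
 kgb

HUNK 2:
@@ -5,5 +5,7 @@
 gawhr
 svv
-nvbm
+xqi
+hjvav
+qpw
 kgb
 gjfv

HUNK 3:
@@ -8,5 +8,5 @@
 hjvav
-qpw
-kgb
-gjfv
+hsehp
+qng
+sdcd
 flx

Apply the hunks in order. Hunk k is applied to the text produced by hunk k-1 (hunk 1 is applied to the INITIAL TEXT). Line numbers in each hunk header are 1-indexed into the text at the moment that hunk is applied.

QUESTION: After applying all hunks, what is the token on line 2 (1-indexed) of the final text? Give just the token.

Answer: aro

Derivation:
Hunk 1: at line 3 remove [krxx] add [gawhr,svv] -> 13 lines: taqc aro fvoiy hts gawhr svv nvbm kgb gjfv flx njs hjz icnxf
Hunk 2: at line 5 remove [nvbm] add [xqi,hjvav,qpw] -> 15 lines: taqc aro fvoiy hts gawhr svv xqi hjvav qpw kgb gjfv flx njs hjz icnxf
Hunk 3: at line 8 remove [qpw,kgb,gjfv] add [hsehp,qng,sdcd] -> 15 lines: taqc aro fvoiy hts gawhr svv xqi hjvav hsehp qng sdcd flx njs hjz icnxf
Final line 2: aro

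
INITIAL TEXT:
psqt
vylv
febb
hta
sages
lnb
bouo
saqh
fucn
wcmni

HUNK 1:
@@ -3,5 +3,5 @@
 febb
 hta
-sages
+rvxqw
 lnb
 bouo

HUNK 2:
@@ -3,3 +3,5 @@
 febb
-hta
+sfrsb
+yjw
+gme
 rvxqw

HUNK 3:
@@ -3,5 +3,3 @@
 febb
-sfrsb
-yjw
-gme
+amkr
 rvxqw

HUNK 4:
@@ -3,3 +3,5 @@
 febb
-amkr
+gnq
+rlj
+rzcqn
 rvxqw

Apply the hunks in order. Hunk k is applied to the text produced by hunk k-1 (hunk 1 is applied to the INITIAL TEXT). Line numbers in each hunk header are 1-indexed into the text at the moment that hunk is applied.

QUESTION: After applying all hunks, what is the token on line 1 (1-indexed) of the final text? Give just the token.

Answer: psqt

Derivation:
Hunk 1: at line 3 remove [sages] add [rvxqw] -> 10 lines: psqt vylv febb hta rvxqw lnb bouo saqh fucn wcmni
Hunk 2: at line 3 remove [hta] add [sfrsb,yjw,gme] -> 12 lines: psqt vylv febb sfrsb yjw gme rvxqw lnb bouo saqh fucn wcmni
Hunk 3: at line 3 remove [sfrsb,yjw,gme] add [amkr] -> 10 lines: psqt vylv febb amkr rvxqw lnb bouo saqh fucn wcmni
Hunk 4: at line 3 remove [amkr] add [gnq,rlj,rzcqn] -> 12 lines: psqt vylv febb gnq rlj rzcqn rvxqw lnb bouo saqh fucn wcmni
Final line 1: psqt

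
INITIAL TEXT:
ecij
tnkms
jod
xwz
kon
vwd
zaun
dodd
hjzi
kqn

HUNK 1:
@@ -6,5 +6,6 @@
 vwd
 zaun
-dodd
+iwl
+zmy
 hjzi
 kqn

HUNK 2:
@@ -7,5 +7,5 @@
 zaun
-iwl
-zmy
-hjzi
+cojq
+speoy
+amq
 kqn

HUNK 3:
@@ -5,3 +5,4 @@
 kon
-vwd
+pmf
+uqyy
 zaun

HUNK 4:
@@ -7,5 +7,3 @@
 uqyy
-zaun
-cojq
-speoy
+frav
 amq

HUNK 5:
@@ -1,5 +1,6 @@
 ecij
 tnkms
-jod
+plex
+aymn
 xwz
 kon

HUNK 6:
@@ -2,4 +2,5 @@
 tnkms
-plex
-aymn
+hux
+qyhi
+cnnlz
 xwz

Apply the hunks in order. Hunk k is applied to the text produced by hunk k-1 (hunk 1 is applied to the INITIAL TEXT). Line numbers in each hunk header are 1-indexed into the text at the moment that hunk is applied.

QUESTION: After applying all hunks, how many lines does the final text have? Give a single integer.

Hunk 1: at line 6 remove [dodd] add [iwl,zmy] -> 11 lines: ecij tnkms jod xwz kon vwd zaun iwl zmy hjzi kqn
Hunk 2: at line 7 remove [iwl,zmy,hjzi] add [cojq,speoy,amq] -> 11 lines: ecij tnkms jod xwz kon vwd zaun cojq speoy amq kqn
Hunk 3: at line 5 remove [vwd] add [pmf,uqyy] -> 12 lines: ecij tnkms jod xwz kon pmf uqyy zaun cojq speoy amq kqn
Hunk 4: at line 7 remove [zaun,cojq,speoy] add [frav] -> 10 lines: ecij tnkms jod xwz kon pmf uqyy frav amq kqn
Hunk 5: at line 1 remove [jod] add [plex,aymn] -> 11 lines: ecij tnkms plex aymn xwz kon pmf uqyy frav amq kqn
Hunk 6: at line 2 remove [plex,aymn] add [hux,qyhi,cnnlz] -> 12 lines: ecij tnkms hux qyhi cnnlz xwz kon pmf uqyy frav amq kqn
Final line count: 12

Answer: 12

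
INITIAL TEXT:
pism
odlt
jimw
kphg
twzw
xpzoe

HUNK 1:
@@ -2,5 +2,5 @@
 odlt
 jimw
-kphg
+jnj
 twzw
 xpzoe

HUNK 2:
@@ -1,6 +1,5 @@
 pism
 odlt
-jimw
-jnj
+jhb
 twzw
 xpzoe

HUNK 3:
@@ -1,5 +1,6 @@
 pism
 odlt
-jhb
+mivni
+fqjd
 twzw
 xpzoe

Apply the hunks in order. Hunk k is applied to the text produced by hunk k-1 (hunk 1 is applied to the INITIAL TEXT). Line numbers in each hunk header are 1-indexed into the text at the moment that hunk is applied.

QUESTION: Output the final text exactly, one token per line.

Hunk 1: at line 2 remove [kphg] add [jnj] -> 6 lines: pism odlt jimw jnj twzw xpzoe
Hunk 2: at line 1 remove [jimw,jnj] add [jhb] -> 5 lines: pism odlt jhb twzw xpzoe
Hunk 3: at line 1 remove [jhb] add [mivni,fqjd] -> 6 lines: pism odlt mivni fqjd twzw xpzoe

Answer: pism
odlt
mivni
fqjd
twzw
xpzoe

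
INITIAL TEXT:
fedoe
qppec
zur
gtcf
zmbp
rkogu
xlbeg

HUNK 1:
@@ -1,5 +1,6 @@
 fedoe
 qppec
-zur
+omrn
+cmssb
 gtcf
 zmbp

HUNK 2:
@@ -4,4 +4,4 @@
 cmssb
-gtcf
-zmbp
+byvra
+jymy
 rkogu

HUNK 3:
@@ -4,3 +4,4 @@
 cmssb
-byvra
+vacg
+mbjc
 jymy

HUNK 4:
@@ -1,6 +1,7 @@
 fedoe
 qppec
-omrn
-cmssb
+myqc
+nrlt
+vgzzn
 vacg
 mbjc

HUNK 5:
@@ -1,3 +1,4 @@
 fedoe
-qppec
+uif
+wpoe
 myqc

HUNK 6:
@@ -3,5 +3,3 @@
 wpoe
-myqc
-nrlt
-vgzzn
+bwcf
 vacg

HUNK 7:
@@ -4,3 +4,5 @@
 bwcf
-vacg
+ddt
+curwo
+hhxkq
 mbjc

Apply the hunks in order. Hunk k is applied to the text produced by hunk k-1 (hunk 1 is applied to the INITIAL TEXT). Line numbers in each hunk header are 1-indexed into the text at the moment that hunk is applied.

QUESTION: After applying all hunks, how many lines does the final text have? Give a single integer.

Answer: 11

Derivation:
Hunk 1: at line 1 remove [zur] add [omrn,cmssb] -> 8 lines: fedoe qppec omrn cmssb gtcf zmbp rkogu xlbeg
Hunk 2: at line 4 remove [gtcf,zmbp] add [byvra,jymy] -> 8 lines: fedoe qppec omrn cmssb byvra jymy rkogu xlbeg
Hunk 3: at line 4 remove [byvra] add [vacg,mbjc] -> 9 lines: fedoe qppec omrn cmssb vacg mbjc jymy rkogu xlbeg
Hunk 4: at line 1 remove [omrn,cmssb] add [myqc,nrlt,vgzzn] -> 10 lines: fedoe qppec myqc nrlt vgzzn vacg mbjc jymy rkogu xlbeg
Hunk 5: at line 1 remove [qppec] add [uif,wpoe] -> 11 lines: fedoe uif wpoe myqc nrlt vgzzn vacg mbjc jymy rkogu xlbeg
Hunk 6: at line 3 remove [myqc,nrlt,vgzzn] add [bwcf] -> 9 lines: fedoe uif wpoe bwcf vacg mbjc jymy rkogu xlbeg
Hunk 7: at line 4 remove [vacg] add [ddt,curwo,hhxkq] -> 11 lines: fedoe uif wpoe bwcf ddt curwo hhxkq mbjc jymy rkogu xlbeg
Final line count: 11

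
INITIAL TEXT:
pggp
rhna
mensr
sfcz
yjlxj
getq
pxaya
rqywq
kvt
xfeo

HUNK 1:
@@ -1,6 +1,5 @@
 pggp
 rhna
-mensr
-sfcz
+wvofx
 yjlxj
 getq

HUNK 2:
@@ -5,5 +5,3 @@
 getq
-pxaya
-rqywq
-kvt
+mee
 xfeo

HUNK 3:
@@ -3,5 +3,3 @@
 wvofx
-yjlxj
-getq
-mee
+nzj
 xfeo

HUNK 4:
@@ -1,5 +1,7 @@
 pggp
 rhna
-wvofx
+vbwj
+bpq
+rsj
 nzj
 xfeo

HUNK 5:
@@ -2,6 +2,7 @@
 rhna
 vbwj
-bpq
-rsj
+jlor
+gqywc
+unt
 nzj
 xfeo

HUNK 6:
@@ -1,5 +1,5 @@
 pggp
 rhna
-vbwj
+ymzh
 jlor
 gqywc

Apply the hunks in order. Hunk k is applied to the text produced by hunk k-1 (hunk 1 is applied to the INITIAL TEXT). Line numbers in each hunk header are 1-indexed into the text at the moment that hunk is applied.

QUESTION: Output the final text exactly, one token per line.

Answer: pggp
rhna
ymzh
jlor
gqywc
unt
nzj
xfeo

Derivation:
Hunk 1: at line 1 remove [mensr,sfcz] add [wvofx] -> 9 lines: pggp rhna wvofx yjlxj getq pxaya rqywq kvt xfeo
Hunk 2: at line 5 remove [pxaya,rqywq,kvt] add [mee] -> 7 lines: pggp rhna wvofx yjlxj getq mee xfeo
Hunk 3: at line 3 remove [yjlxj,getq,mee] add [nzj] -> 5 lines: pggp rhna wvofx nzj xfeo
Hunk 4: at line 1 remove [wvofx] add [vbwj,bpq,rsj] -> 7 lines: pggp rhna vbwj bpq rsj nzj xfeo
Hunk 5: at line 2 remove [bpq,rsj] add [jlor,gqywc,unt] -> 8 lines: pggp rhna vbwj jlor gqywc unt nzj xfeo
Hunk 6: at line 1 remove [vbwj] add [ymzh] -> 8 lines: pggp rhna ymzh jlor gqywc unt nzj xfeo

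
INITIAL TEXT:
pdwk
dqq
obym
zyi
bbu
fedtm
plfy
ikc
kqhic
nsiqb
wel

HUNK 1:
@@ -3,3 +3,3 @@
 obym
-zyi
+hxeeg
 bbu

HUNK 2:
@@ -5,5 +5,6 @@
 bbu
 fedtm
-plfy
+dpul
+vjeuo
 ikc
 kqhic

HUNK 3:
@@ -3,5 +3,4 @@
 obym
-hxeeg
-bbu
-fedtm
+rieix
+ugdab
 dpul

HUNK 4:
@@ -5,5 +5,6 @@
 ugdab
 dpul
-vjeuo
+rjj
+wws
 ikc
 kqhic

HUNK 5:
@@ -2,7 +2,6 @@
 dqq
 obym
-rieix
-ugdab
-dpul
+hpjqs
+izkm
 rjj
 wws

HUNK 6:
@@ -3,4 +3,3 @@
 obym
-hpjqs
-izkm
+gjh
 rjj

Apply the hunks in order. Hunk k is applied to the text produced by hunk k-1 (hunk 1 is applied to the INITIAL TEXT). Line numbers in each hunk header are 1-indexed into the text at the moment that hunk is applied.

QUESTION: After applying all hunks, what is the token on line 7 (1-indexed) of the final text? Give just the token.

Hunk 1: at line 3 remove [zyi] add [hxeeg] -> 11 lines: pdwk dqq obym hxeeg bbu fedtm plfy ikc kqhic nsiqb wel
Hunk 2: at line 5 remove [plfy] add [dpul,vjeuo] -> 12 lines: pdwk dqq obym hxeeg bbu fedtm dpul vjeuo ikc kqhic nsiqb wel
Hunk 3: at line 3 remove [hxeeg,bbu,fedtm] add [rieix,ugdab] -> 11 lines: pdwk dqq obym rieix ugdab dpul vjeuo ikc kqhic nsiqb wel
Hunk 4: at line 5 remove [vjeuo] add [rjj,wws] -> 12 lines: pdwk dqq obym rieix ugdab dpul rjj wws ikc kqhic nsiqb wel
Hunk 5: at line 2 remove [rieix,ugdab,dpul] add [hpjqs,izkm] -> 11 lines: pdwk dqq obym hpjqs izkm rjj wws ikc kqhic nsiqb wel
Hunk 6: at line 3 remove [hpjqs,izkm] add [gjh] -> 10 lines: pdwk dqq obym gjh rjj wws ikc kqhic nsiqb wel
Final line 7: ikc

Answer: ikc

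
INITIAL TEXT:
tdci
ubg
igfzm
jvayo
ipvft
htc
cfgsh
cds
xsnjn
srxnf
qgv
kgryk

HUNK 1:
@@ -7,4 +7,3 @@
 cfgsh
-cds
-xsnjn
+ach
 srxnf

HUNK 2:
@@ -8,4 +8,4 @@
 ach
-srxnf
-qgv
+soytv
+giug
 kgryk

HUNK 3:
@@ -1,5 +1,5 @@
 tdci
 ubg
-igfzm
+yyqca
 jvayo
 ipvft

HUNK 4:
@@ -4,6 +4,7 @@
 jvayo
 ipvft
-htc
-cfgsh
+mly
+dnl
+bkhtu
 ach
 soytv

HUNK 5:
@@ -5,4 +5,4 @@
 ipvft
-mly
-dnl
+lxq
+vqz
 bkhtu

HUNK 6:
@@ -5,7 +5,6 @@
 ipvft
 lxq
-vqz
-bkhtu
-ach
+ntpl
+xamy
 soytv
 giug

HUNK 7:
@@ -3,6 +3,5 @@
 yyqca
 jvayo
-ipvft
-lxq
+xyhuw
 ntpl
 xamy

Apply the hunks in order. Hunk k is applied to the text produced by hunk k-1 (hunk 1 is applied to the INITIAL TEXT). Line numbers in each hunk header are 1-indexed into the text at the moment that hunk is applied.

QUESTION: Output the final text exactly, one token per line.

Hunk 1: at line 7 remove [cds,xsnjn] add [ach] -> 11 lines: tdci ubg igfzm jvayo ipvft htc cfgsh ach srxnf qgv kgryk
Hunk 2: at line 8 remove [srxnf,qgv] add [soytv,giug] -> 11 lines: tdci ubg igfzm jvayo ipvft htc cfgsh ach soytv giug kgryk
Hunk 3: at line 1 remove [igfzm] add [yyqca] -> 11 lines: tdci ubg yyqca jvayo ipvft htc cfgsh ach soytv giug kgryk
Hunk 4: at line 4 remove [htc,cfgsh] add [mly,dnl,bkhtu] -> 12 lines: tdci ubg yyqca jvayo ipvft mly dnl bkhtu ach soytv giug kgryk
Hunk 5: at line 5 remove [mly,dnl] add [lxq,vqz] -> 12 lines: tdci ubg yyqca jvayo ipvft lxq vqz bkhtu ach soytv giug kgryk
Hunk 6: at line 5 remove [vqz,bkhtu,ach] add [ntpl,xamy] -> 11 lines: tdci ubg yyqca jvayo ipvft lxq ntpl xamy soytv giug kgryk
Hunk 7: at line 3 remove [ipvft,lxq] add [xyhuw] -> 10 lines: tdci ubg yyqca jvayo xyhuw ntpl xamy soytv giug kgryk

Answer: tdci
ubg
yyqca
jvayo
xyhuw
ntpl
xamy
soytv
giug
kgryk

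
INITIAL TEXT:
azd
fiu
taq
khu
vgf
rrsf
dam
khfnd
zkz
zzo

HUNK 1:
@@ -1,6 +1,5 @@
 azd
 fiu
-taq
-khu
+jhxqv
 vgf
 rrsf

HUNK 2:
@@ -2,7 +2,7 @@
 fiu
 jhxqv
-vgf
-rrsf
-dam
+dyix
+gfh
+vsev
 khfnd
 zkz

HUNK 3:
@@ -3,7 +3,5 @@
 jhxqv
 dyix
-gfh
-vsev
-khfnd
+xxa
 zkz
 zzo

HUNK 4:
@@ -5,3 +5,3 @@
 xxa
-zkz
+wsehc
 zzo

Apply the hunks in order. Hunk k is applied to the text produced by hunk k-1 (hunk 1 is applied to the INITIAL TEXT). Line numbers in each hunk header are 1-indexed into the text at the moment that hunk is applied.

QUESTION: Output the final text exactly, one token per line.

Answer: azd
fiu
jhxqv
dyix
xxa
wsehc
zzo

Derivation:
Hunk 1: at line 1 remove [taq,khu] add [jhxqv] -> 9 lines: azd fiu jhxqv vgf rrsf dam khfnd zkz zzo
Hunk 2: at line 2 remove [vgf,rrsf,dam] add [dyix,gfh,vsev] -> 9 lines: azd fiu jhxqv dyix gfh vsev khfnd zkz zzo
Hunk 3: at line 3 remove [gfh,vsev,khfnd] add [xxa] -> 7 lines: azd fiu jhxqv dyix xxa zkz zzo
Hunk 4: at line 5 remove [zkz] add [wsehc] -> 7 lines: azd fiu jhxqv dyix xxa wsehc zzo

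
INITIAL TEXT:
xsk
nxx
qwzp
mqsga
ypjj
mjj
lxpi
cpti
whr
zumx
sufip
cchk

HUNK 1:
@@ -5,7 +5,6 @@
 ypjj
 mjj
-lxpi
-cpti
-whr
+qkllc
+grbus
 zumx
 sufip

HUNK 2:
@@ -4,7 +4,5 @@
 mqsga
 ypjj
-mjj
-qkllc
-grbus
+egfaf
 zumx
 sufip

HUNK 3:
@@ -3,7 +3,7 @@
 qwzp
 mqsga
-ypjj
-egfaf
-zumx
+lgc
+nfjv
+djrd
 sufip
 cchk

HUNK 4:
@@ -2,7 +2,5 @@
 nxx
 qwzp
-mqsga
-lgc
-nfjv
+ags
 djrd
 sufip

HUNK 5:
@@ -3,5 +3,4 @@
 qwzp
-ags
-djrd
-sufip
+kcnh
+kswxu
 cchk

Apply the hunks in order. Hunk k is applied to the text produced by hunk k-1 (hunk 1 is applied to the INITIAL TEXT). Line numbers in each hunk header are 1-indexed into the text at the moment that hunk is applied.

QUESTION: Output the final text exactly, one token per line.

Answer: xsk
nxx
qwzp
kcnh
kswxu
cchk

Derivation:
Hunk 1: at line 5 remove [lxpi,cpti,whr] add [qkllc,grbus] -> 11 lines: xsk nxx qwzp mqsga ypjj mjj qkllc grbus zumx sufip cchk
Hunk 2: at line 4 remove [mjj,qkllc,grbus] add [egfaf] -> 9 lines: xsk nxx qwzp mqsga ypjj egfaf zumx sufip cchk
Hunk 3: at line 3 remove [ypjj,egfaf,zumx] add [lgc,nfjv,djrd] -> 9 lines: xsk nxx qwzp mqsga lgc nfjv djrd sufip cchk
Hunk 4: at line 2 remove [mqsga,lgc,nfjv] add [ags] -> 7 lines: xsk nxx qwzp ags djrd sufip cchk
Hunk 5: at line 3 remove [ags,djrd,sufip] add [kcnh,kswxu] -> 6 lines: xsk nxx qwzp kcnh kswxu cchk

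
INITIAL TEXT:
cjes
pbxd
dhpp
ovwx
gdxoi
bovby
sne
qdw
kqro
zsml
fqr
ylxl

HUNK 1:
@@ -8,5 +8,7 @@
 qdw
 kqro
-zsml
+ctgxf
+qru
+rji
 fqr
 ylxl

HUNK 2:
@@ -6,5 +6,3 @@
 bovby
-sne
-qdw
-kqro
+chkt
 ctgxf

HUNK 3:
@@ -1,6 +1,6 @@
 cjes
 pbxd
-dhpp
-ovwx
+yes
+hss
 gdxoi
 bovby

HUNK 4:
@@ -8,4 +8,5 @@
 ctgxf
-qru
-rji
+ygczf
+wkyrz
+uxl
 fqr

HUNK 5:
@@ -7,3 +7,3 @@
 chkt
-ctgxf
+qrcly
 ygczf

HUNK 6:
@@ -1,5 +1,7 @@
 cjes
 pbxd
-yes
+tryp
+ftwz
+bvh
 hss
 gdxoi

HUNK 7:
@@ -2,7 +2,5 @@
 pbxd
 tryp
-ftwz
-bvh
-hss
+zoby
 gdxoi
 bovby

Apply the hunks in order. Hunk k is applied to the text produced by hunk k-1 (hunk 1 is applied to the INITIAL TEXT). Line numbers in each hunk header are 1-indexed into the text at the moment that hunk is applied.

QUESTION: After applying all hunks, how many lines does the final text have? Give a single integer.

Answer: 13

Derivation:
Hunk 1: at line 8 remove [zsml] add [ctgxf,qru,rji] -> 14 lines: cjes pbxd dhpp ovwx gdxoi bovby sne qdw kqro ctgxf qru rji fqr ylxl
Hunk 2: at line 6 remove [sne,qdw,kqro] add [chkt] -> 12 lines: cjes pbxd dhpp ovwx gdxoi bovby chkt ctgxf qru rji fqr ylxl
Hunk 3: at line 1 remove [dhpp,ovwx] add [yes,hss] -> 12 lines: cjes pbxd yes hss gdxoi bovby chkt ctgxf qru rji fqr ylxl
Hunk 4: at line 8 remove [qru,rji] add [ygczf,wkyrz,uxl] -> 13 lines: cjes pbxd yes hss gdxoi bovby chkt ctgxf ygczf wkyrz uxl fqr ylxl
Hunk 5: at line 7 remove [ctgxf] add [qrcly] -> 13 lines: cjes pbxd yes hss gdxoi bovby chkt qrcly ygczf wkyrz uxl fqr ylxl
Hunk 6: at line 1 remove [yes] add [tryp,ftwz,bvh] -> 15 lines: cjes pbxd tryp ftwz bvh hss gdxoi bovby chkt qrcly ygczf wkyrz uxl fqr ylxl
Hunk 7: at line 2 remove [ftwz,bvh,hss] add [zoby] -> 13 lines: cjes pbxd tryp zoby gdxoi bovby chkt qrcly ygczf wkyrz uxl fqr ylxl
Final line count: 13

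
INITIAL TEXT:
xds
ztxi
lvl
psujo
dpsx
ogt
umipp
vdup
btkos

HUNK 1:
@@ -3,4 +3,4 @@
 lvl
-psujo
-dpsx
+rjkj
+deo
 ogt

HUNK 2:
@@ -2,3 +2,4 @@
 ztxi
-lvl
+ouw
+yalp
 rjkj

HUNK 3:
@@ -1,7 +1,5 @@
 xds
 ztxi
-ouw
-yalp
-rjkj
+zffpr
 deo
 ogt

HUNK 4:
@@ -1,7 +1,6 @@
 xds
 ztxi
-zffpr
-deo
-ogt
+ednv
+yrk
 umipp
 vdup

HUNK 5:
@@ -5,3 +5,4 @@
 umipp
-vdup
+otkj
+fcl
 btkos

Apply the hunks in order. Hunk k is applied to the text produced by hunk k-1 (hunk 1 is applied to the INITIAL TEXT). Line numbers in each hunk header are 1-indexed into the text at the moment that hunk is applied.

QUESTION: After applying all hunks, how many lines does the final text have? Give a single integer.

Hunk 1: at line 3 remove [psujo,dpsx] add [rjkj,deo] -> 9 lines: xds ztxi lvl rjkj deo ogt umipp vdup btkos
Hunk 2: at line 2 remove [lvl] add [ouw,yalp] -> 10 lines: xds ztxi ouw yalp rjkj deo ogt umipp vdup btkos
Hunk 3: at line 1 remove [ouw,yalp,rjkj] add [zffpr] -> 8 lines: xds ztxi zffpr deo ogt umipp vdup btkos
Hunk 4: at line 1 remove [zffpr,deo,ogt] add [ednv,yrk] -> 7 lines: xds ztxi ednv yrk umipp vdup btkos
Hunk 5: at line 5 remove [vdup] add [otkj,fcl] -> 8 lines: xds ztxi ednv yrk umipp otkj fcl btkos
Final line count: 8

Answer: 8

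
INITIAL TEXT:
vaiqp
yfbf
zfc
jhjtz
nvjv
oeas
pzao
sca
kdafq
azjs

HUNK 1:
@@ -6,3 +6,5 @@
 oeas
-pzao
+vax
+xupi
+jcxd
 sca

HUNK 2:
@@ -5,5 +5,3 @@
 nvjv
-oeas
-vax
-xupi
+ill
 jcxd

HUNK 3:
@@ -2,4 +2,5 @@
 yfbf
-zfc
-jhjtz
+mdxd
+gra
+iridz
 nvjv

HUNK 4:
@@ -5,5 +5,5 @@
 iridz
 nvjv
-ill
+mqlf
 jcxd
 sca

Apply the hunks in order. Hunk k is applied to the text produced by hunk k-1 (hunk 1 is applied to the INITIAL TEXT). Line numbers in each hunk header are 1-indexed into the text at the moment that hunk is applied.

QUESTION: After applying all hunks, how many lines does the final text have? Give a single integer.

Answer: 11

Derivation:
Hunk 1: at line 6 remove [pzao] add [vax,xupi,jcxd] -> 12 lines: vaiqp yfbf zfc jhjtz nvjv oeas vax xupi jcxd sca kdafq azjs
Hunk 2: at line 5 remove [oeas,vax,xupi] add [ill] -> 10 lines: vaiqp yfbf zfc jhjtz nvjv ill jcxd sca kdafq azjs
Hunk 3: at line 2 remove [zfc,jhjtz] add [mdxd,gra,iridz] -> 11 lines: vaiqp yfbf mdxd gra iridz nvjv ill jcxd sca kdafq azjs
Hunk 4: at line 5 remove [ill] add [mqlf] -> 11 lines: vaiqp yfbf mdxd gra iridz nvjv mqlf jcxd sca kdafq azjs
Final line count: 11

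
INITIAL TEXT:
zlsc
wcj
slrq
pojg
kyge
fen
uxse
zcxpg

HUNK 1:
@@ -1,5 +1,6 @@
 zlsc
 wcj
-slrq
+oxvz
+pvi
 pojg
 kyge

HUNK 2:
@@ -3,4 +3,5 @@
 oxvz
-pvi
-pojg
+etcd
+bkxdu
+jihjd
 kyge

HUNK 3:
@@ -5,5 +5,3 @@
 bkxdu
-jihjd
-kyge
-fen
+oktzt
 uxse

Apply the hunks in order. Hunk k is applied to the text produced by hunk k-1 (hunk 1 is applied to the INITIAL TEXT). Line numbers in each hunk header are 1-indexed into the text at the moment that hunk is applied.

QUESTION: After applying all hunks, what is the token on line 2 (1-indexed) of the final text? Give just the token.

Hunk 1: at line 1 remove [slrq] add [oxvz,pvi] -> 9 lines: zlsc wcj oxvz pvi pojg kyge fen uxse zcxpg
Hunk 2: at line 3 remove [pvi,pojg] add [etcd,bkxdu,jihjd] -> 10 lines: zlsc wcj oxvz etcd bkxdu jihjd kyge fen uxse zcxpg
Hunk 3: at line 5 remove [jihjd,kyge,fen] add [oktzt] -> 8 lines: zlsc wcj oxvz etcd bkxdu oktzt uxse zcxpg
Final line 2: wcj

Answer: wcj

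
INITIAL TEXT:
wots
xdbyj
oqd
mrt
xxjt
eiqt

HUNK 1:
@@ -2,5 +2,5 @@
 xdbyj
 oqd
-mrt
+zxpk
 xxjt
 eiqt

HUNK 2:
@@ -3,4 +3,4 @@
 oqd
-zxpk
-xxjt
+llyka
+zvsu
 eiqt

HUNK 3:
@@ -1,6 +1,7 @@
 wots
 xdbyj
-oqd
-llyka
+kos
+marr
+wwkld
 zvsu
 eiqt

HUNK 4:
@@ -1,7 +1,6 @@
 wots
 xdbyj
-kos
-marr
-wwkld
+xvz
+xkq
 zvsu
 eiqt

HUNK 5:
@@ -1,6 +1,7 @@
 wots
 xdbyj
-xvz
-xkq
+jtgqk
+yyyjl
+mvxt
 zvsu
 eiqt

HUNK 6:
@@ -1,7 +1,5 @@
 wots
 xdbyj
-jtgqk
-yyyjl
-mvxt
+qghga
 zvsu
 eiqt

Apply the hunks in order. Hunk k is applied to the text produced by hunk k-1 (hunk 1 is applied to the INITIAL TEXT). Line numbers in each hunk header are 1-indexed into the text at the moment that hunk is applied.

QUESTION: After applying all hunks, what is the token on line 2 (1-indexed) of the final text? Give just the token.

Hunk 1: at line 2 remove [mrt] add [zxpk] -> 6 lines: wots xdbyj oqd zxpk xxjt eiqt
Hunk 2: at line 3 remove [zxpk,xxjt] add [llyka,zvsu] -> 6 lines: wots xdbyj oqd llyka zvsu eiqt
Hunk 3: at line 1 remove [oqd,llyka] add [kos,marr,wwkld] -> 7 lines: wots xdbyj kos marr wwkld zvsu eiqt
Hunk 4: at line 1 remove [kos,marr,wwkld] add [xvz,xkq] -> 6 lines: wots xdbyj xvz xkq zvsu eiqt
Hunk 5: at line 1 remove [xvz,xkq] add [jtgqk,yyyjl,mvxt] -> 7 lines: wots xdbyj jtgqk yyyjl mvxt zvsu eiqt
Hunk 6: at line 1 remove [jtgqk,yyyjl,mvxt] add [qghga] -> 5 lines: wots xdbyj qghga zvsu eiqt
Final line 2: xdbyj

Answer: xdbyj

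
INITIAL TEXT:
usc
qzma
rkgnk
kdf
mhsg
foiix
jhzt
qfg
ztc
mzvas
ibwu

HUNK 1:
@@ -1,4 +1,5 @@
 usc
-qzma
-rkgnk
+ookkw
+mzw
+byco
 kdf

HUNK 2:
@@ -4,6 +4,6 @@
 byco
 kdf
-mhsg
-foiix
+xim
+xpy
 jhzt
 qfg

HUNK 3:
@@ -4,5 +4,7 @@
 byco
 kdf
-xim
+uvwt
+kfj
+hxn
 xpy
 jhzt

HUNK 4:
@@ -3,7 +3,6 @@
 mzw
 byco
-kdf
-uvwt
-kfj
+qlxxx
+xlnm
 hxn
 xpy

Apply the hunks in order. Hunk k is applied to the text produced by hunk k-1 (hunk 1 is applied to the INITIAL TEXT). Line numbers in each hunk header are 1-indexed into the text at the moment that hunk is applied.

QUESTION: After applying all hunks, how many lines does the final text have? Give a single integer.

Answer: 13

Derivation:
Hunk 1: at line 1 remove [qzma,rkgnk] add [ookkw,mzw,byco] -> 12 lines: usc ookkw mzw byco kdf mhsg foiix jhzt qfg ztc mzvas ibwu
Hunk 2: at line 4 remove [mhsg,foiix] add [xim,xpy] -> 12 lines: usc ookkw mzw byco kdf xim xpy jhzt qfg ztc mzvas ibwu
Hunk 3: at line 4 remove [xim] add [uvwt,kfj,hxn] -> 14 lines: usc ookkw mzw byco kdf uvwt kfj hxn xpy jhzt qfg ztc mzvas ibwu
Hunk 4: at line 3 remove [kdf,uvwt,kfj] add [qlxxx,xlnm] -> 13 lines: usc ookkw mzw byco qlxxx xlnm hxn xpy jhzt qfg ztc mzvas ibwu
Final line count: 13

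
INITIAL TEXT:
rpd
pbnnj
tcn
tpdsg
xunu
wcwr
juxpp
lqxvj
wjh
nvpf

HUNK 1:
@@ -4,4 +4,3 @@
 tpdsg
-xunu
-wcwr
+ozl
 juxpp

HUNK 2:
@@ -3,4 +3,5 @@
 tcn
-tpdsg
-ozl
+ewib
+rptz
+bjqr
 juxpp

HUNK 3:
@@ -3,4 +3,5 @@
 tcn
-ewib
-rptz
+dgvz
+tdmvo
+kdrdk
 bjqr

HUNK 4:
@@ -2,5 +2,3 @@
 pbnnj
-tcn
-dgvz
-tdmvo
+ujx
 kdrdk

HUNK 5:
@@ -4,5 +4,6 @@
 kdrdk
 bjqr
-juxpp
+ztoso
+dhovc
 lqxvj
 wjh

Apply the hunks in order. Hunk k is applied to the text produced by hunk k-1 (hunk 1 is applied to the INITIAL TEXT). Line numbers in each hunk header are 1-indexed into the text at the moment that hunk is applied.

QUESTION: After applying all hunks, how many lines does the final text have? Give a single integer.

Hunk 1: at line 4 remove [xunu,wcwr] add [ozl] -> 9 lines: rpd pbnnj tcn tpdsg ozl juxpp lqxvj wjh nvpf
Hunk 2: at line 3 remove [tpdsg,ozl] add [ewib,rptz,bjqr] -> 10 lines: rpd pbnnj tcn ewib rptz bjqr juxpp lqxvj wjh nvpf
Hunk 3: at line 3 remove [ewib,rptz] add [dgvz,tdmvo,kdrdk] -> 11 lines: rpd pbnnj tcn dgvz tdmvo kdrdk bjqr juxpp lqxvj wjh nvpf
Hunk 4: at line 2 remove [tcn,dgvz,tdmvo] add [ujx] -> 9 lines: rpd pbnnj ujx kdrdk bjqr juxpp lqxvj wjh nvpf
Hunk 5: at line 4 remove [juxpp] add [ztoso,dhovc] -> 10 lines: rpd pbnnj ujx kdrdk bjqr ztoso dhovc lqxvj wjh nvpf
Final line count: 10

Answer: 10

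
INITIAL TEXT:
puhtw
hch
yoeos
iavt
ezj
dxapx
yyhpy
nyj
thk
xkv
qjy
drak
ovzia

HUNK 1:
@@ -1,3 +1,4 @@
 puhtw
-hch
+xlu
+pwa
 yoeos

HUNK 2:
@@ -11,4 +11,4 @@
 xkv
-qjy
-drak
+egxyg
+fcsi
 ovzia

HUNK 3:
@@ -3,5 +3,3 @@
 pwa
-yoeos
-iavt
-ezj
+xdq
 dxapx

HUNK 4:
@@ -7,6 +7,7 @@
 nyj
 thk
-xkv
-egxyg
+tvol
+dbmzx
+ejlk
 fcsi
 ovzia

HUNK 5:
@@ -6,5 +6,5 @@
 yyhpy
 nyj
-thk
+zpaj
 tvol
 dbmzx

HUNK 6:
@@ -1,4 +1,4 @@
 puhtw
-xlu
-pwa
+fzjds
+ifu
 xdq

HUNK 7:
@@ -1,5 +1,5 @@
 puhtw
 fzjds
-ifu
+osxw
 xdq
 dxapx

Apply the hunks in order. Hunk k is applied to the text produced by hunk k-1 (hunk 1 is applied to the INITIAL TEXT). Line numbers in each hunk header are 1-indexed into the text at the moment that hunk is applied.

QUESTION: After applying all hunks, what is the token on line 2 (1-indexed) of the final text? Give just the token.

Hunk 1: at line 1 remove [hch] add [xlu,pwa] -> 14 lines: puhtw xlu pwa yoeos iavt ezj dxapx yyhpy nyj thk xkv qjy drak ovzia
Hunk 2: at line 11 remove [qjy,drak] add [egxyg,fcsi] -> 14 lines: puhtw xlu pwa yoeos iavt ezj dxapx yyhpy nyj thk xkv egxyg fcsi ovzia
Hunk 3: at line 3 remove [yoeos,iavt,ezj] add [xdq] -> 12 lines: puhtw xlu pwa xdq dxapx yyhpy nyj thk xkv egxyg fcsi ovzia
Hunk 4: at line 7 remove [xkv,egxyg] add [tvol,dbmzx,ejlk] -> 13 lines: puhtw xlu pwa xdq dxapx yyhpy nyj thk tvol dbmzx ejlk fcsi ovzia
Hunk 5: at line 6 remove [thk] add [zpaj] -> 13 lines: puhtw xlu pwa xdq dxapx yyhpy nyj zpaj tvol dbmzx ejlk fcsi ovzia
Hunk 6: at line 1 remove [xlu,pwa] add [fzjds,ifu] -> 13 lines: puhtw fzjds ifu xdq dxapx yyhpy nyj zpaj tvol dbmzx ejlk fcsi ovzia
Hunk 7: at line 1 remove [ifu] add [osxw] -> 13 lines: puhtw fzjds osxw xdq dxapx yyhpy nyj zpaj tvol dbmzx ejlk fcsi ovzia
Final line 2: fzjds

Answer: fzjds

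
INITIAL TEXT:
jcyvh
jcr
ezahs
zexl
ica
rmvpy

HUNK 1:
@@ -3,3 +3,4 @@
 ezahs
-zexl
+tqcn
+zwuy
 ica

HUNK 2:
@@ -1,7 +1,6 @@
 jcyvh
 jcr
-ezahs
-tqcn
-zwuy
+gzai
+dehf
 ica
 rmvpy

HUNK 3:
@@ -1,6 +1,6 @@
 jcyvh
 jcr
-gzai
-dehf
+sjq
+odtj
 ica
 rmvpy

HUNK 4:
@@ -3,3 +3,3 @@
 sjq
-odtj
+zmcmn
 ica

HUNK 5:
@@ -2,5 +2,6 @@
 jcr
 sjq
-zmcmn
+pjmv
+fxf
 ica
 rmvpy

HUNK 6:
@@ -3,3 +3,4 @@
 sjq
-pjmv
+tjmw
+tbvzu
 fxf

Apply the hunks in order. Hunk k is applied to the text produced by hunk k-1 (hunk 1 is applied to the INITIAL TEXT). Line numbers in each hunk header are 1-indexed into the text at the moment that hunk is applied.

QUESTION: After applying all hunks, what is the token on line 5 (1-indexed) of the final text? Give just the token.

Hunk 1: at line 3 remove [zexl] add [tqcn,zwuy] -> 7 lines: jcyvh jcr ezahs tqcn zwuy ica rmvpy
Hunk 2: at line 1 remove [ezahs,tqcn,zwuy] add [gzai,dehf] -> 6 lines: jcyvh jcr gzai dehf ica rmvpy
Hunk 3: at line 1 remove [gzai,dehf] add [sjq,odtj] -> 6 lines: jcyvh jcr sjq odtj ica rmvpy
Hunk 4: at line 3 remove [odtj] add [zmcmn] -> 6 lines: jcyvh jcr sjq zmcmn ica rmvpy
Hunk 5: at line 2 remove [zmcmn] add [pjmv,fxf] -> 7 lines: jcyvh jcr sjq pjmv fxf ica rmvpy
Hunk 6: at line 3 remove [pjmv] add [tjmw,tbvzu] -> 8 lines: jcyvh jcr sjq tjmw tbvzu fxf ica rmvpy
Final line 5: tbvzu

Answer: tbvzu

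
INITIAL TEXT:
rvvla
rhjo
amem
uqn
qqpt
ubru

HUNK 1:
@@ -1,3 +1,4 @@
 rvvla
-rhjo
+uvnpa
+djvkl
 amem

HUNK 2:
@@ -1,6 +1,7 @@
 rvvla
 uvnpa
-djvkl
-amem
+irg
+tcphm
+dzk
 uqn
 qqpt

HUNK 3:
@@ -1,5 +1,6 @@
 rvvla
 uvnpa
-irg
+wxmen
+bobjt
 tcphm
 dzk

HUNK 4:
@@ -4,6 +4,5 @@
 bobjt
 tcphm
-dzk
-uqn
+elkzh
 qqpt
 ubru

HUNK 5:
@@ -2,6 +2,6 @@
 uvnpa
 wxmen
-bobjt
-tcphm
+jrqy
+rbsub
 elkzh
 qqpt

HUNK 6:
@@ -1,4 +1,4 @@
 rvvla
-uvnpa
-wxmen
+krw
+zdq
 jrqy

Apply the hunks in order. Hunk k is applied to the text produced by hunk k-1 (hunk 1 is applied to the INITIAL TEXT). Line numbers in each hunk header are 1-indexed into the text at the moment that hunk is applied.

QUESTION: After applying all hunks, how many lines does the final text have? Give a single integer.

Answer: 8

Derivation:
Hunk 1: at line 1 remove [rhjo] add [uvnpa,djvkl] -> 7 lines: rvvla uvnpa djvkl amem uqn qqpt ubru
Hunk 2: at line 1 remove [djvkl,amem] add [irg,tcphm,dzk] -> 8 lines: rvvla uvnpa irg tcphm dzk uqn qqpt ubru
Hunk 3: at line 1 remove [irg] add [wxmen,bobjt] -> 9 lines: rvvla uvnpa wxmen bobjt tcphm dzk uqn qqpt ubru
Hunk 4: at line 4 remove [dzk,uqn] add [elkzh] -> 8 lines: rvvla uvnpa wxmen bobjt tcphm elkzh qqpt ubru
Hunk 5: at line 2 remove [bobjt,tcphm] add [jrqy,rbsub] -> 8 lines: rvvla uvnpa wxmen jrqy rbsub elkzh qqpt ubru
Hunk 6: at line 1 remove [uvnpa,wxmen] add [krw,zdq] -> 8 lines: rvvla krw zdq jrqy rbsub elkzh qqpt ubru
Final line count: 8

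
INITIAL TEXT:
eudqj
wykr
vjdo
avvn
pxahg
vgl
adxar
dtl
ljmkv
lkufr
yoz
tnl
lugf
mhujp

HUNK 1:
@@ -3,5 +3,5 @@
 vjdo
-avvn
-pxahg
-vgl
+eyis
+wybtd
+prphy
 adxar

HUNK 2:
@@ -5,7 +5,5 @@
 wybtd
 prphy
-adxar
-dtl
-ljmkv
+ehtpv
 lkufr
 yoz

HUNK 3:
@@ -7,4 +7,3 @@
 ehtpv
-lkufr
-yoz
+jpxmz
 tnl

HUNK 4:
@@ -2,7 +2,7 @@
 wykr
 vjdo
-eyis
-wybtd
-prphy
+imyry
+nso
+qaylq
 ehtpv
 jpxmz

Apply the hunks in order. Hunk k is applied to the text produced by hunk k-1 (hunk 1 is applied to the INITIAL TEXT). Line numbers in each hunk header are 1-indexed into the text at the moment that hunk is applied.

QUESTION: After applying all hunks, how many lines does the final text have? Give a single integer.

Hunk 1: at line 3 remove [avvn,pxahg,vgl] add [eyis,wybtd,prphy] -> 14 lines: eudqj wykr vjdo eyis wybtd prphy adxar dtl ljmkv lkufr yoz tnl lugf mhujp
Hunk 2: at line 5 remove [adxar,dtl,ljmkv] add [ehtpv] -> 12 lines: eudqj wykr vjdo eyis wybtd prphy ehtpv lkufr yoz tnl lugf mhujp
Hunk 3: at line 7 remove [lkufr,yoz] add [jpxmz] -> 11 lines: eudqj wykr vjdo eyis wybtd prphy ehtpv jpxmz tnl lugf mhujp
Hunk 4: at line 2 remove [eyis,wybtd,prphy] add [imyry,nso,qaylq] -> 11 lines: eudqj wykr vjdo imyry nso qaylq ehtpv jpxmz tnl lugf mhujp
Final line count: 11

Answer: 11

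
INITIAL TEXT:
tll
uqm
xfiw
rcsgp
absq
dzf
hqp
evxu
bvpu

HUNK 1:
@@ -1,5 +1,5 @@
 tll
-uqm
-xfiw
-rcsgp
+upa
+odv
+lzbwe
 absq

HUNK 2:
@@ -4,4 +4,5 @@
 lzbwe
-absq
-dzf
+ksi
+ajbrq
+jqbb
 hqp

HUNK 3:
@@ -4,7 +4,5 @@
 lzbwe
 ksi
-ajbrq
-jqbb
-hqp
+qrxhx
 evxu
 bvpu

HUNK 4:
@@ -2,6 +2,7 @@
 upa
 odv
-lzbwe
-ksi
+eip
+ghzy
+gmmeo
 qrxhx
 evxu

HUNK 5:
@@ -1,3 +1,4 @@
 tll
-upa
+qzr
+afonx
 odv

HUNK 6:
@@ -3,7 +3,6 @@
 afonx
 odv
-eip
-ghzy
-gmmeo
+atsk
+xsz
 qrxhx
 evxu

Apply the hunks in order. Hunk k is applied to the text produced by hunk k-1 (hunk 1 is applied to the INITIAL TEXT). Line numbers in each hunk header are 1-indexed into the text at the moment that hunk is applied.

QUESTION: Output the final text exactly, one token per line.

Answer: tll
qzr
afonx
odv
atsk
xsz
qrxhx
evxu
bvpu

Derivation:
Hunk 1: at line 1 remove [uqm,xfiw,rcsgp] add [upa,odv,lzbwe] -> 9 lines: tll upa odv lzbwe absq dzf hqp evxu bvpu
Hunk 2: at line 4 remove [absq,dzf] add [ksi,ajbrq,jqbb] -> 10 lines: tll upa odv lzbwe ksi ajbrq jqbb hqp evxu bvpu
Hunk 3: at line 4 remove [ajbrq,jqbb,hqp] add [qrxhx] -> 8 lines: tll upa odv lzbwe ksi qrxhx evxu bvpu
Hunk 4: at line 2 remove [lzbwe,ksi] add [eip,ghzy,gmmeo] -> 9 lines: tll upa odv eip ghzy gmmeo qrxhx evxu bvpu
Hunk 5: at line 1 remove [upa] add [qzr,afonx] -> 10 lines: tll qzr afonx odv eip ghzy gmmeo qrxhx evxu bvpu
Hunk 6: at line 3 remove [eip,ghzy,gmmeo] add [atsk,xsz] -> 9 lines: tll qzr afonx odv atsk xsz qrxhx evxu bvpu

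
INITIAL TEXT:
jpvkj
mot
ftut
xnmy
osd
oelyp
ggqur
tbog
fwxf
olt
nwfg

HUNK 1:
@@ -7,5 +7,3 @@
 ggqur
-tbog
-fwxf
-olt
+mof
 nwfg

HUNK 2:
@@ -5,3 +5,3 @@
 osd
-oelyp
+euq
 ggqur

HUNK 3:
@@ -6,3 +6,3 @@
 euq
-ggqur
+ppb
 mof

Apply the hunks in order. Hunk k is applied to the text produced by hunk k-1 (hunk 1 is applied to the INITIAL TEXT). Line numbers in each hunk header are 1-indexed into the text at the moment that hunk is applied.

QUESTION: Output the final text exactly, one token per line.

Answer: jpvkj
mot
ftut
xnmy
osd
euq
ppb
mof
nwfg

Derivation:
Hunk 1: at line 7 remove [tbog,fwxf,olt] add [mof] -> 9 lines: jpvkj mot ftut xnmy osd oelyp ggqur mof nwfg
Hunk 2: at line 5 remove [oelyp] add [euq] -> 9 lines: jpvkj mot ftut xnmy osd euq ggqur mof nwfg
Hunk 3: at line 6 remove [ggqur] add [ppb] -> 9 lines: jpvkj mot ftut xnmy osd euq ppb mof nwfg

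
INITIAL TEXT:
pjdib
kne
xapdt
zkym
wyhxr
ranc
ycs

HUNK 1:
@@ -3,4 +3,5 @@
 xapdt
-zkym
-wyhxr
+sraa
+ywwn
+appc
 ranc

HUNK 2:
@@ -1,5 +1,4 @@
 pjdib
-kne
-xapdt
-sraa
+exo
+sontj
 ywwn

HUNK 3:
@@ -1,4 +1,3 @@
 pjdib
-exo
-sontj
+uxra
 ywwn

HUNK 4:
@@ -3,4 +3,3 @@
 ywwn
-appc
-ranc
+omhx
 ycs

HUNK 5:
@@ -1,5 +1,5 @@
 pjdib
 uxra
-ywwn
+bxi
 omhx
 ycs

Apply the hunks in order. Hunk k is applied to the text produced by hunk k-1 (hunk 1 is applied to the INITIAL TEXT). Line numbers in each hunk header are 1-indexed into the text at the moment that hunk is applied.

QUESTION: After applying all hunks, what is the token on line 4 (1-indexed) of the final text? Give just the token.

Hunk 1: at line 3 remove [zkym,wyhxr] add [sraa,ywwn,appc] -> 8 lines: pjdib kne xapdt sraa ywwn appc ranc ycs
Hunk 2: at line 1 remove [kne,xapdt,sraa] add [exo,sontj] -> 7 lines: pjdib exo sontj ywwn appc ranc ycs
Hunk 3: at line 1 remove [exo,sontj] add [uxra] -> 6 lines: pjdib uxra ywwn appc ranc ycs
Hunk 4: at line 3 remove [appc,ranc] add [omhx] -> 5 lines: pjdib uxra ywwn omhx ycs
Hunk 5: at line 1 remove [ywwn] add [bxi] -> 5 lines: pjdib uxra bxi omhx ycs
Final line 4: omhx

Answer: omhx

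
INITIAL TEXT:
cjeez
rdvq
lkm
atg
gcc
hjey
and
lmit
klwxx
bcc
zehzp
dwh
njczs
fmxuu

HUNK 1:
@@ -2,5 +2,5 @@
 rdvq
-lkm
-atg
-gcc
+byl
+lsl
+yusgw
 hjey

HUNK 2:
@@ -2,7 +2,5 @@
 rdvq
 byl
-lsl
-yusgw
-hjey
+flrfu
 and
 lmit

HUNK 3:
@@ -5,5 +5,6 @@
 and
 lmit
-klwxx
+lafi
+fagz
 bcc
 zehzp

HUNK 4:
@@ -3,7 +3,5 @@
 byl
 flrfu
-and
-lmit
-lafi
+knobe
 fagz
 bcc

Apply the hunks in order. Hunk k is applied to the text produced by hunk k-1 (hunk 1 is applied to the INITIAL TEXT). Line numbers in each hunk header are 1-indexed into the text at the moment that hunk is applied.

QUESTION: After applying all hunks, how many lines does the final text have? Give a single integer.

Hunk 1: at line 2 remove [lkm,atg,gcc] add [byl,lsl,yusgw] -> 14 lines: cjeez rdvq byl lsl yusgw hjey and lmit klwxx bcc zehzp dwh njczs fmxuu
Hunk 2: at line 2 remove [lsl,yusgw,hjey] add [flrfu] -> 12 lines: cjeez rdvq byl flrfu and lmit klwxx bcc zehzp dwh njczs fmxuu
Hunk 3: at line 5 remove [klwxx] add [lafi,fagz] -> 13 lines: cjeez rdvq byl flrfu and lmit lafi fagz bcc zehzp dwh njczs fmxuu
Hunk 4: at line 3 remove [and,lmit,lafi] add [knobe] -> 11 lines: cjeez rdvq byl flrfu knobe fagz bcc zehzp dwh njczs fmxuu
Final line count: 11

Answer: 11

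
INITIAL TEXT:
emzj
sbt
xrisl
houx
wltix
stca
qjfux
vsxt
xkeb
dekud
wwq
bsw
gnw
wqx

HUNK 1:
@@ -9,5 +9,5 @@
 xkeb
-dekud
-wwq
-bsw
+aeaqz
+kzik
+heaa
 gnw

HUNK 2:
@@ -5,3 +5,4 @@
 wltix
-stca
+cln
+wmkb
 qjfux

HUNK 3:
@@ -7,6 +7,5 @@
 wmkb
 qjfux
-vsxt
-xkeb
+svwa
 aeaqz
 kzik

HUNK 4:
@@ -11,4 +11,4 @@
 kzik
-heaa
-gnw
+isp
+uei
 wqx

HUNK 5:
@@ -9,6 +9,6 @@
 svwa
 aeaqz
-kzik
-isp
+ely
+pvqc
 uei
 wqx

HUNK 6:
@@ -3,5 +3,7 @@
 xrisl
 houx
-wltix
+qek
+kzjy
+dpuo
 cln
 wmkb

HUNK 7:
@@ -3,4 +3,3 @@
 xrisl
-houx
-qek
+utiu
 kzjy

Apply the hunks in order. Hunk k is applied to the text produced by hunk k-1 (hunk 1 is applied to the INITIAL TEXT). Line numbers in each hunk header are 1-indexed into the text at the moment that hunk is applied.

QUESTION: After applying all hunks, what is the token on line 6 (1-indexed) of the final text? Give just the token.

Answer: dpuo

Derivation:
Hunk 1: at line 9 remove [dekud,wwq,bsw] add [aeaqz,kzik,heaa] -> 14 lines: emzj sbt xrisl houx wltix stca qjfux vsxt xkeb aeaqz kzik heaa gnw wqx
Hunk 2: at line 5 remove [stca] add [cln,wmkb] -> 15 lines: emzj sbt xrisl houx wltix cln wmkb qjfux vsxt xkeb aeaqz kzik heaa gnw wqx
Hunk 3: at line 7 remove [vsxt,xkeb] add [svwa] -> 14 lines: emzj sbt xrisl houx wltix cln wmkb qjfux svwa aeaqz kzik heaa gnw wqx
Hunk 4: at line 11 remove [heaa,gnw] add [isp,uei] -> 14 lines: emzj sbt xrisl houx wltix cln wmkb qjfux svwa aeaqz kzik isp uei wqx
Hunk 5: at line 9 remove [kzik,isp] add [ely,pvqc] -> 14 lines: emzj sbt xrisl houx wltix cln wmkb qjfux svwa aeaqz ely pvqc uei wqx
Hunk 6: at line 3 remove [wltix] add [qek,kzjy,dpuo] -> 16 lines: emzj sbt xrisl houx qek kzjy dpuo cln wmkb qjfux svwa aeaqz ely pvqc uei wqx
Hunk 7: at line 3 remove [houx,qek] add [utiu] -> 15 lines: emzj sbt xrisl utiu kzjy dpuo cln wmkb qjfux svwa aeaqz ely pvqc uei wqx
Final line 6: dpuo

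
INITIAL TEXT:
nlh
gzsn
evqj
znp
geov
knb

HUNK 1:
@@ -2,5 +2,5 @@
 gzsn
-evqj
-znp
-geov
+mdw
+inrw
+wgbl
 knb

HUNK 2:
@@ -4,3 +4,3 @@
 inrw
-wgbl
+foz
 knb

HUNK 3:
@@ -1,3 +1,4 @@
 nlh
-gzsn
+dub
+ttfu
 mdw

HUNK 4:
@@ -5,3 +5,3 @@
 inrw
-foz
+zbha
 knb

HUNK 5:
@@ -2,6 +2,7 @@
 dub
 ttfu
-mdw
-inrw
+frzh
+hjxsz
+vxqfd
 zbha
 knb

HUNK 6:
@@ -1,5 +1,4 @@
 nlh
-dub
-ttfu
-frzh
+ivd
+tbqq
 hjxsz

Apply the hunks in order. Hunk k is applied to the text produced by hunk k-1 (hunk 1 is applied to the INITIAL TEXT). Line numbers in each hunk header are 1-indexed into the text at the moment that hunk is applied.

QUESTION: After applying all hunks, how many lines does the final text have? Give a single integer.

Hunk 1: at line 2 remove [evqj,znp,geov] add [mdw,inrw,wgbl] -> 6 lines: nlh gzsn mdw inrw wgbl knb
Hunk 2: at line 4 remove [wgbl] add [foz] -> 6 lines: nlh gzsn mdw inrw foz knb
Hunk 3: at line 1 remove [gzsn] add [dub,ttfu] -> 7 lines: nlh dub ttfu mdw inrw foz knb
Hunk 4: at line 5 remove [foz] add [zbha] -> 7 lines: nlh dub ttfu mdw inrw zbha knb
Hunk 5: at line 2 remove [mdw,inrw] add [frzh,hjxsz,vxqfd] -> 8 lines: nlh dub ttfu frzh hjxsz vxqfd zbha knb
Hunk 6: at line 1 remove [dub,ttfu,frzh] add [ivd,tbqq] -> 7 lines: nlh ivd tbqq hjxsz vxqfd zbha knb
Final line count: 7

Answer: 7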